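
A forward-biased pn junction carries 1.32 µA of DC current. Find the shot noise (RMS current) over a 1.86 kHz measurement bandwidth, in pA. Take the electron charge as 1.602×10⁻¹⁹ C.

28.0 pA

I_n = √(2qI·B)
2qI·B = 2 × 1.602×10⁻¹⁹ × 1.32×10⁻⁶ × 1.86×10³ = 7.87×10⁻²² A²
I_n = √(7.87×10⁻²²) = 2.80×10⁻¹¹ A = 28.0 pA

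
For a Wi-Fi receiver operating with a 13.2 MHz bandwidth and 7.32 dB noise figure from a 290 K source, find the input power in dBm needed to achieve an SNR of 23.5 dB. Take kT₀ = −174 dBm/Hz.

Sensitivity = −174 + 10 log₁₀(B) + NF + SNR_min
= −174 + 71.21 + 7.32 + 23.5
= −71.97 dBm → −72.0 dBm

−72.0 dBm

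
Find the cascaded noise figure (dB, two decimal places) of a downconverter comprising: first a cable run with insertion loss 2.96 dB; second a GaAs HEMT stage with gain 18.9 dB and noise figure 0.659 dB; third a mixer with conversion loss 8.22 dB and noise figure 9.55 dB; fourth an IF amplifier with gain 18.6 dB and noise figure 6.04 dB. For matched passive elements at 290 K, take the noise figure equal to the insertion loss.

Convert to linear (a loss of L dB is a gain of −L dB): F_i = 10^(NF_i/10), G_i = 10^(G_i,dB/10)
  Stage 1: F_1 = 10^(2.96/10) = 1.977, G_1 = 10^(−2.96/10) = 0.5058
  Stage 2: F_2 = 10^(0.659/10) = 1.164, G_2 = 10^(18.9/10) = 77.62
  Stage 3: F_3 = 10^(9.55/10) = 9.016, G_3 = 10^(−8.22/10) = 0.1507
  Stage 4: F_4 = 10^(6.04/10) = 4.018, G_4 = 10^(18.6/10) = 72.44
Friis cascade:
  F = 1.977 + (1.164 − 1)/0.5058 + (9.016 − 1)/39.26 + (4.018 − 1)/5.916 = 3.015
NF = 10 log₁₀(3.015) = 4.79 dB

4.79 dB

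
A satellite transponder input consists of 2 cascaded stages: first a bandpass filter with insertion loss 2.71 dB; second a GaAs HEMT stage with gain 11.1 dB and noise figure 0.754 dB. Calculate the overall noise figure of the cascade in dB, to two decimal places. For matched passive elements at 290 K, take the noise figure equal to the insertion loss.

3.46 dB

Convert to linear (a loss of L dB is a gain of −L dB): F_i = 10^(NF_i/10), G_i = 10^(G_i,dB/10)
  Stage 1: F_1 = 10^(2.71/10) = 1.866, G_1 = 10^(−2.71/10) = 0.5358
  Stage 2: F_2 = 10^(0.754/10) = 1.190, G_2 = 10^(11.1/10) = 12.88
Friis cascade:
  F = 1.866 + (1.190 − 1)/0.5358 = 2.220
NF = 10 log₁₀(2.220) = 3.46 dB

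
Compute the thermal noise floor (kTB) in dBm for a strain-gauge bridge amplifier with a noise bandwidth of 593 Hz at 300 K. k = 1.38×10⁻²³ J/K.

−146.1 dBm

P_n = kTB = 1.38×10⁻²³ × 300 × 5.93×10² = 2.46×10⁻¹⁸ W
In dBm: 10 log₁₀(2.46×10⁻¹⁸ / 10⁻³) = −146.1 dBm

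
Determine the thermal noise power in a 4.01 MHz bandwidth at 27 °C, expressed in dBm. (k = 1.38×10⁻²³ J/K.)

−107.8 dBm

T = 27 °C + 273.15 = 300.15 K
P_n = kTB = 1.38×10⁻²³ × 300.15 × 4.01×10⁶ = 1.66×10⁻¹⁴ W
In dBm: 10 log₁₀(1.66×10⁻¹⁴ / 10⁻³) = −107.8 dBm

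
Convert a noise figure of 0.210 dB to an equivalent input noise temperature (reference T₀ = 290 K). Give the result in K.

14.4 K

F = 10^(0.210/10) = 1.04954
T_e = (F − 1)·T₀ = (1.04954 − 1) × 290 = 14.4 K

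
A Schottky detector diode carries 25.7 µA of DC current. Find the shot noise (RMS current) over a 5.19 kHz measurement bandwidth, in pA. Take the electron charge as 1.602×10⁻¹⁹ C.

207 pA

I_n = √(2qI·B)
2qI·B = 2 × 1.602×10⁻¹⁹ × 2.57×10⁻⁵ × 5.19×10³ = 4.27×10⁻²⁰ A²
I_n = √(4.27×10⁻²⁰) = 2.07×10⁻¹⁰ A = 207 pA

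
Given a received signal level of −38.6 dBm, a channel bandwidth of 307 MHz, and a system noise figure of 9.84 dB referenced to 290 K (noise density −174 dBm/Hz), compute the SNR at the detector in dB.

Noise floor: N = −174 + 10 log₁₀(B) + NF
10 log₁₀(3.07×10⁸) = 84.87 dB
N = −174 + 84.87 + 9.84 = −79.29 dBm
SNR = P_sig − N = −38.6 − (−79.29) = 40.69 dB → 40.7 dB

40.7 dB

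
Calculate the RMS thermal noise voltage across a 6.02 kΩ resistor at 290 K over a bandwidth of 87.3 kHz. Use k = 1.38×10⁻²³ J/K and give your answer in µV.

V_n = √(4kTRB)
4kTRB = 4 × 1.38×10⁻²³ × 290 × 6.02×10³ × 8.73×10⁴ = 8.41×10⁻¹² V²
V_n = √(8.41×10⁻¹²) = 2.90×10⁻⁶ V = 2.90 µV

2.90 µV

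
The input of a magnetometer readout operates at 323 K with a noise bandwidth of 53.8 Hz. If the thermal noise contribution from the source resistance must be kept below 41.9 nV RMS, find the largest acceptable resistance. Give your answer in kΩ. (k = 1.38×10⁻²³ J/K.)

1.83 kΩ

Johnson–Nyquist: V_n = √(4kTRB) ⇒ R = V_n² / (4kTB)
4kTB = 4 × 1.38×10⁻²³ × 323 × 5.38×10¹ = 9.59×10⁻¹⁹
R = (4.19×10⁻⁸)² / 9.59×10⁻¹⁹ = 1.83×10³ Ω = 1.83 kΩ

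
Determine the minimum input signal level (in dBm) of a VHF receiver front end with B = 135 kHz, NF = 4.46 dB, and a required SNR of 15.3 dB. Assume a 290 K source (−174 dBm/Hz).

−102.9 dBm

Sensitivity = −174 + 10 log₁₀(B) + NF + SNR_min
= −174 + 51.3 + 4.46 + 15.3
= −102.94 dBm → −102.9 dBm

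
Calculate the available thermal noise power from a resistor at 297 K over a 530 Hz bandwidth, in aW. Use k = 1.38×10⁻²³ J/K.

2.17 aW

P_n = kTB = 1.38×10⁻²³ × 297 × 5.30×10² = 2.17×10⁻¹⁸ W = 2.17 aW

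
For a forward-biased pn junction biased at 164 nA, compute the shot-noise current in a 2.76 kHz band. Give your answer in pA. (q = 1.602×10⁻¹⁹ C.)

12.0 pA

I_n = √(2qI·B)
2qI·B = 2 × 1.602×10⁻¹⁹ × 1.64×10⁻⁷ × 2.76×10³ = 1.45×10⁻²² A²
I_n = √(1.45×10⁻²²) = 1.20×10⁻¹¹ A = 12.0 pA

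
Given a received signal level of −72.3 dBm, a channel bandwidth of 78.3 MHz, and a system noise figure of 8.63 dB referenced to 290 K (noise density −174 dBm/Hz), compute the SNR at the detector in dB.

14.1 dB

Noise floor: N = −174 + 10 log₁₀(B) + NF
10 log₁₀(7.83×10⁷) = 78.94 dB
N = −174 + 78.94 + 8.63 = −86.43 dBm
SNR = P_sig − N = −72.3 − (−86.43) = 14.13 dB → 14.1 dB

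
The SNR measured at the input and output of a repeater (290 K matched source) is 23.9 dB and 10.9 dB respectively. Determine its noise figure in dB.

13.0 dB

NF (dB) = SNR_in(dB) − SNR_out(dB) when the source is at T₀
NF = 23.9 − 10.9 = 13.0 dB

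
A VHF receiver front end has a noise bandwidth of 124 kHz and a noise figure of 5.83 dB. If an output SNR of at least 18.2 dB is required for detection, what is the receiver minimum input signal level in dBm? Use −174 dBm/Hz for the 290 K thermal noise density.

Sensitivity = −174 + 10 log₁₀(B) + NF + SNR_min
= −174 + 50.93 + 5.83 + 18.2
= −99.04 dBm → −99.0 dBm

−99.0 dBm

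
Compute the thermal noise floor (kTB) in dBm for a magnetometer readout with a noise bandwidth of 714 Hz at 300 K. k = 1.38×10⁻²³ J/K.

−145.3 dBm

P_n = kTB = 1.38×10⁻²³ × 300 × 7.14×10² = 2.96×10⁻¹⁸ W
In dBm: 10 log₁₀(2.96×10⁻¹⁸ / 10⁻³) = −145.3 dBm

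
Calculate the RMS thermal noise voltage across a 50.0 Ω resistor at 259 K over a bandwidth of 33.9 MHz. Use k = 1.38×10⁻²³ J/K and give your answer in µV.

V_n = √(4kTRB)
4kTRB = 4 × 1.38×10⁻²³ × 259 × 5.00×10¹ × 3.39×10⁷ = 2.42×10⁻¹¹ V²
V_n = √(2.42×10⁻¹¹) = 4.92×10⁻⁶ V = 4.92 µV

4.92 µV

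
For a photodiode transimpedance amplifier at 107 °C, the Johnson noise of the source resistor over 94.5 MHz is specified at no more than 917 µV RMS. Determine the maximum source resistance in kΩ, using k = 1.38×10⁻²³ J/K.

424 kΩ

T = 107 °C + 273.15 = 380.15 K
Johnson–Nyquist: V_n = √(4kTRB) ⇒ R = V_n² / (4kTB)
4kTB = 4 × 1.38×10⁻²³ × 380.15 × 9.45×10⁷ = 1.98×10⁻¹²
R = (9.17×10⁻⁴)² / 1.98×10⁻¹² = 4.24×10⁵ Ω = 424 kΩ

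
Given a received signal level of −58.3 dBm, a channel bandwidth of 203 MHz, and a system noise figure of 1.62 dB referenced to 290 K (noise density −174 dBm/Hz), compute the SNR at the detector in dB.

Noise floor: N = −174 + 10 log₁₀(B) + NF
10 log₁₀(2.03×10⁸) = 83.07 dB
N = −174 + 83.07 + 1.62 = −89.31 dBm
SNR = P_sig − N = −58.3 − (−89.31) = 31.01 dB → 31.0 dB

31.0 dB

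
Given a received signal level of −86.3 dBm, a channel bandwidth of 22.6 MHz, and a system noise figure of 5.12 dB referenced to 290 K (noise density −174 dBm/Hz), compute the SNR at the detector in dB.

Noise floor: N = −174 + 10 log₁₀(B) + NF
10 log₁₀(2.26×10⁷) = 73.54 dB
N = −174 + 73.54 + 5.12 = −95.34 dBm
SNR = P_sig − N = −86.3 − (−95.34) = 9.04 dB → 9.0 dB

9.0 dB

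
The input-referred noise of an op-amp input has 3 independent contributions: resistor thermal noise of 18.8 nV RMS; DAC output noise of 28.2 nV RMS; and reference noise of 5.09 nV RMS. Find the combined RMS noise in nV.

34.3 nV

Uncorrelated sources add in power (mean-square): V_tot = √(ΣV_i²)
V_tot = √[(1.88×10⁻⁸)² + (2.82×10⁻⁸)² + (5.09×10⁻⁹)²] = 3.43×10⁻⁸ V = 34.3 nV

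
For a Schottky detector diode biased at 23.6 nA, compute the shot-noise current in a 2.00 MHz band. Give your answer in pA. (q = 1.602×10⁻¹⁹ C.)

I_n = √(2qI·B)
2qI·B = 2 × 1.602×10⁻¹⁹ × 2.36×10⁻⁸ × 2.00×10⁶ = 1.51×10⁻²⁰ A²
I_n = √(1.51×10⁻²⁰) = 1.23×10⁻¹⁰ A = 123 pA

123 pA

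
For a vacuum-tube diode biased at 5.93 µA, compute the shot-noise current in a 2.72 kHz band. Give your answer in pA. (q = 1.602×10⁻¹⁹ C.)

I_n = √(2qI·B)
2qI·B = 2 × 1.602×10⁻¹⁹ × 5.93×10⁻⁶ × 2.72×10³ = 5.17×10⁻²¹ A²
I_n = √(5.17×10⁻²¹) = 7.19×10⁻¹¹ A = 71.9 pA

71.9 pA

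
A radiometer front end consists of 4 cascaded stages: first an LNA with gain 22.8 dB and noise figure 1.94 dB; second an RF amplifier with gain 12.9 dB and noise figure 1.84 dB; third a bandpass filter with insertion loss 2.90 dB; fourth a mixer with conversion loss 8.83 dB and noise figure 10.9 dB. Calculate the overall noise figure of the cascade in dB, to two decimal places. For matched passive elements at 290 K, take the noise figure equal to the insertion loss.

1.96 dB

Convert to linear (a loss of L dB is a gain of −L dB): F_i = 10^(NF_i/10), G_i = 10^(G_i,dB/10)
  Stage 1: F_1 = 10^(1.94/10) = 1.563, G_1 = 10^(22.8/10) = 190.5
  Stage 2: F_2 = 10^(1.84/10) = 1.528, G_2 = 10^(12.9/10) = 19.50
  Stage 3: F_3 = 10^(2.90/10) = 1.950, G_3 = 10^(−2.90/10) = 0.5129
  Stage 4: F_4 = 10^(10.9/10) = 12.30, G_4 = 10^(−8.83/10) = 0.1309
Friis cascade:
  F = 1.563 + (1.528 − 1)/190.5 + (1.950 − 1)/3715 + (12.30 − 1)/1905 = 1.572
NF = 10 log₁₀(1.572) = 1.96 dB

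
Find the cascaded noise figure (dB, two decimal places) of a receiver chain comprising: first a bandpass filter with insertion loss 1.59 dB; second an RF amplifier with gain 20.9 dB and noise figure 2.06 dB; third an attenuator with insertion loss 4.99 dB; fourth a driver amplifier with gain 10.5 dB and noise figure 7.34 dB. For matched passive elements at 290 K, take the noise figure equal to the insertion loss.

Convert to linear (a loss of L dB is a gain of −L dB): F_i = 10^(NF_i/10), G_i = 10^(G_i,dB/10)
  Stage 1: F_1 = 10^(1.59/10) = 1.442, G_1 = 10^(−1.59/10) = 0.6934
  Stage 2: F_2 = 10^(2.06/10) = 1.607, G_2 = 10^(20.9/10) = 123.0
  Stage 3: F_3 = 10^(4.99/10) = 3.155, G_3 = 10^(−4.99/10) = 0.3170
  Stage 4: F_4 = 10^(7.34/10) = 5.420, G_4 = 10^(10.5/10) = 11.22
Friis cascade:
  F = 1.442 + (1.607 − 1)/0.6934 + (3.155 − 1)/85.31 + (5.420 − 1)/27.04 = 2.506
NF = 10 log₁₀(2.506) = 3.99 dB

3.99 dB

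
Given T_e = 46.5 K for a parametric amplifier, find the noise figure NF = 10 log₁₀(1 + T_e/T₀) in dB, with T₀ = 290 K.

F = 1 + T_e/T₀ = 1 + 46.5/290 = 1.16034
NF = 10 log₁₀(1.16034) = 0.646 dB

0.646 dB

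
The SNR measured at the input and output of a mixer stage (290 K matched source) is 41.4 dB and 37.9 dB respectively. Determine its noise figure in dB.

3.5 dB

NF (dB) = SNR_in(dB) − SNR_out(dB) when the source is at T₀
NF = 41.4 − 37.9 = 3.5 dB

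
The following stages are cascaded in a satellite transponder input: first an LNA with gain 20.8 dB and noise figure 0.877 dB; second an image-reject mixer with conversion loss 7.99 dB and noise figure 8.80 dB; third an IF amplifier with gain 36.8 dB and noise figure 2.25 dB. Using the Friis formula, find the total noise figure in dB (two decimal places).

Convert to linear (a loss of L dB is a gain of −L dB): F_i = 10^(NF_i/10), G_i = 10^(G_i,dB/10)
  Stage 1: F_1 = 10^(0.877/10) = 1.224, G_1 = 10^(20.8/10) = 120.2
  Stage 2: F_2 = 10^(8.80/10) = 7.586, G_2 = 10^(−7.99/10) = 0.1589
  Stage 3: F_3 = 10^(2.25/10) = 1.679, G_3 = 10^(36.8/10) = 4786
Friis cascade:
  F = 1.224 + (7.586 − 1)/120.2 + (1.679 − 1)/19.10 = 1.314
NF = 10 log₁₀(1.314) = 1.19 dB

1.19 dB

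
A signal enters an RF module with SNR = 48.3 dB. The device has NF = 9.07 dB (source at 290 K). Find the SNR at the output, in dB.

By definition F = SNR_in/SNR_out, so in dB: SNR_out = SNR_in − NF
SNR_out = 48.3 − 9.07 = 39.23 dB

39.23 dB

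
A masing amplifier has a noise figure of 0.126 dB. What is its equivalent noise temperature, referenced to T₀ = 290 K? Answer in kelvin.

8.54 K

F = 10^(0.126/10) = 1.02944
T_e = (F − 1)·T₀ = (1.02944 − 1) × 290 = 8.54 K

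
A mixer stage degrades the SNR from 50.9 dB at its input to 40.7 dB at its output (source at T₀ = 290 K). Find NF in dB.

10.2 dB

NF (dB) = SNR_in(dB) − SNR_out(dB) when the source is at T₀
NF = 50.9 − 40.7 = 10.2 dB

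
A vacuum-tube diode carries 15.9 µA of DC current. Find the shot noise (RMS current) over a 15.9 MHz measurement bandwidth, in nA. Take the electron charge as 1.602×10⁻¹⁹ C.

9.00 nA

I_n = √(2qI·B)
2qI·B = 2 × 1.602×10⁻¹⁹ × 1.59×10⁻⁵ × 1.59×10⁷ = 8.10×10⁻¹⁷ A²
I_n = √(8.10×10⁻¹⁷) = 9.00×10⁻⁹ A = 9.00 nA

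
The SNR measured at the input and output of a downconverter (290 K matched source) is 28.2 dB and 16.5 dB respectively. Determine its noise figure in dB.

11.7 dB

NF (dB) = SNR_in(dB) − SNR_out(dB) when the source is at T₀
NF = 28.2 − 16.5 = 11.7 dB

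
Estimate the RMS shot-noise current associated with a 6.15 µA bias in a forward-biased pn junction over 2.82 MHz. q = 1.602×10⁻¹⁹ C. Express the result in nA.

I_n = √(2qI·B)
2qI·B = 2 × 1.602×10⁻¹⁹ × 6.15×10⁻⁶ × 2.82×10⁶ = 5.56×10⁻¹⁸ A²
I_n = √(5.56×10⁻¹⁸) = 2.36×10⁻⁹ A = 2.36 nA

2.36 nA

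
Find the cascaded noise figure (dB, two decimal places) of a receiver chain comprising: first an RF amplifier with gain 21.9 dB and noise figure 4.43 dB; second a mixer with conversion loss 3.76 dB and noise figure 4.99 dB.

Convert to linear (a loss of L dB is a gain of −L dB): F_i = 10^(NF_i/10), G_i = 10^(G_i,dB/10)
  Stage 1: F_1 = 10^(4.43/10) = 2.773, G_1 = 10^(21.9/10) = 154.9
  Stage 2: F_2 = 10^(4.99/10) = 3.155, G_2 = 10^(−3.76/10) = 0.4207
Friis cascade:
  F = 2.773 + (3.155 − 1)/154.9 = 2.787
NF = 10 log₁₀(2.787) = 4.45 dB

4.45 dB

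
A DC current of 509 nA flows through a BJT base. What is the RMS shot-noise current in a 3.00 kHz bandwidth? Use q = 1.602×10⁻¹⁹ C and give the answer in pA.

22.1 pA

I_n = √(2qI·B)
2qI·B = 2 × 1.602×10⁻¹⁹ × 5.09×10⁻⁷ × 3.00×10³ = 4.89×10⁻²² A²
I_n = √(4.89×10⁻²²) = 2.21×10⁻¹¹ A = 22.1 pA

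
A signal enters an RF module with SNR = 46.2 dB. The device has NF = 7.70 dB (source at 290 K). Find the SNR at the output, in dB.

By definition F = SNR_in/SNR_out, so in dB: SNR_out = SNR_in − NF
SNR_out = 46.2 − 7.70 = 38.50 dB

38.50 dB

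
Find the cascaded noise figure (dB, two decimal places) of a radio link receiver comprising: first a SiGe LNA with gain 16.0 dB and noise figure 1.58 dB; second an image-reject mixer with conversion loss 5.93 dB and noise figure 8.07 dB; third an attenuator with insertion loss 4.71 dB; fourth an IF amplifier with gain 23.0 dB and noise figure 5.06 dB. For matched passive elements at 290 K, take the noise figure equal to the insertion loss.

Convert to linear (a loss of L dB is a gain of −L dB): F_i = 10^(NF_i/10), G_i = 10^(G_i,dB/10)
  Stage 1: F_1 = 10^(1.58/10) = 1.439, G_1 = 10^(16.0/10) = 39.81
  Stage 2: F_2 = 10^(8.07/10) = 6.412, G_2 = 10^(−5.93/10) = 0.2553
  Stage 3: F_3 = 10^(4.71/10) = 2.958, G_3 = 10^(−4.71/10) = 0.3381
  Stage 4: F_4 = 10^(5.06/10) = 3.206, G_4 = 10^(23.0/10) = 199.5
Friis cascade:
  F = 1.439 + (6.412 − 1)/39.81 + (2.958 − 1)/10.16 + (3.206 − 1)/3.436 = 2.410
NF = 10 log₁₀(2.410) = 3.82 dB

3.82 dB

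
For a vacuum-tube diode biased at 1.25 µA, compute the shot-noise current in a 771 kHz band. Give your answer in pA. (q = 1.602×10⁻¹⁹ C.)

I_n = √(2qI·B)
2qI·B = 2 × 1.602×10⁻¹⁹ × 1.25×10⁻⁶ × 7.71×10⁵ = 3.09×10⁻¹⁹ A²
I_n = √(3.09×10⁻¹⁹) = 5.56×10⁻¹⁰ A = 556 pA

556 pA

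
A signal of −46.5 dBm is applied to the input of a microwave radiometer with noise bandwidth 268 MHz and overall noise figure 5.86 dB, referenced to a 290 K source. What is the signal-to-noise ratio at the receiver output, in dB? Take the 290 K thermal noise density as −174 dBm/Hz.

Noise floor: N = −174 + 10 log₁₀(B) + NF
10 log₁₀(2.68×10⁸) = 84.28 dB
N = −174 + 84.28 + 5.86 = −83.86 dBm
SNR = P_sig − N = −46.5 − (−83.86) = 37.36 dB → 37.4 dB

37.4 dB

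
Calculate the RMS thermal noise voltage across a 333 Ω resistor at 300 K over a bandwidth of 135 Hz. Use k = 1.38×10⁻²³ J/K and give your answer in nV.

V_n = √(4kTRB)
4kTRB = 4 × 1.38×10⁻²³ × 300 × 3.33×10² × 1.35×10² = 7.44×10⁻¹⁶ V²
V_n = √(7.44×10⁻¹⁶) = 2.73×10⁻⁸ V = 27.3 nV

27.3 nV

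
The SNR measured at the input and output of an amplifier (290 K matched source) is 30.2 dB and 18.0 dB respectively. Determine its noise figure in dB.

12.2 dB

NF (dB) = SNR_in(dB) − SNR_out(dB) when the source is at T₀
NF = 30.2 − 18.0 = 12.2 dB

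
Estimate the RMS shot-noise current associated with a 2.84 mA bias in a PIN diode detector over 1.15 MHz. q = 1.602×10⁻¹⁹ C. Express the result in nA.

32.3 nA

I_n = √(2qI·B)
2qI·B = 2 × 1.602×10⁻¹⁹ × 2.84×10⁻³ × 1.15×10⁶ = 1.05×10⁻¹⁵ A²
I_n = √(1.05×10⁻¹⁵) = 3.23×10⁻⁸ A = 32.3 nA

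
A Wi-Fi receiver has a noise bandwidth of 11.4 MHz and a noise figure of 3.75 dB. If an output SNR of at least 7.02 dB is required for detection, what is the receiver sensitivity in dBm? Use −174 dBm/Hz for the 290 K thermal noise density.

−92.7 dBm

Sensitivity = −174 + 10 log₁₀(B) + NF + SNR_min
= −174 + 70.57 + 3.75 + 7.02
= −92.66 dBm → −92.7 dBm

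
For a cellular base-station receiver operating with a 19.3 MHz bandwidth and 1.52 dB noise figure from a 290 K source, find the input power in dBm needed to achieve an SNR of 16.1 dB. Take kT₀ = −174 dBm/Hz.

−83.5 dBm

Sensitivity = −174 + 10 log₁₀(B) + NF + SNR_min
= −174 + 72.86 + 1.52 + 16.1
= −83.52 dBm → −83.5 dBm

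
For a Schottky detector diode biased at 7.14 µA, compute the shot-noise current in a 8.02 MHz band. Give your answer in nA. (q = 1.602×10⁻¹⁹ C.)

I_n = √(2qI·B)
2qI·B = 2 × 1.602×10⁻¹⁹ × 7.14×10⁻⁶ × 8.02×10⁶ = 1.83×10⁻¹⁷ A²
I_n = √(1.83×10⁻¹⁷) = 4.28×10⁻⁹ A = 4.28 nA

4.28 nA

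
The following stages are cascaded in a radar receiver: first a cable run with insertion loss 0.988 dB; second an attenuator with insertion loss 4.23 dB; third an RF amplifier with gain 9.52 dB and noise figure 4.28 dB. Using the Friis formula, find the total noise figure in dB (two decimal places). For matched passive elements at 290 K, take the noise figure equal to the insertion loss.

9.50 dB

Convert to linear (a loss of L dB is a gain of −L dB): F_i = 10^(NF_i/10), G_i = 10^(G_i,dB/10)
  Stage 1: F_1 = 10^(0.988/10) = 1.255, G_1 = 10^(−0.988/10) = 0.7965
  Stage 2: F_2 = 10^(4.23/10) = 2.649, G_2 = 10^(−4.23/10) = 0.3776
  Stage 3: F_3 = 10^(4.28/10) = 2.679, G_3 = 10^(9.52/10) = 8.954
Friis cascade:
  F = 1.255 + (2.649 − 1)/0.7965 + (2.679 − 1)/0.3007 = 8.908
NF = 10 log₁₀(8.908) = 9.50 dB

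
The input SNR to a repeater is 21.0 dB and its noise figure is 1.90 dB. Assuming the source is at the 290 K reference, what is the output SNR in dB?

By definition F = SNR_in/SNR_out, so in dB: SNR_out = SNR_in − NF
SNR_out = 21.0 − 1.90 = 19.10 dB

19.10 dB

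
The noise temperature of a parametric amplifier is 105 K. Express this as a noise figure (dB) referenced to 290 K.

1.34 dB

F = 1 + T_e/T₀ = 1 + 105/290 = 1.36207
NF = 10 log₁₀(1.36207) = 1.34 dB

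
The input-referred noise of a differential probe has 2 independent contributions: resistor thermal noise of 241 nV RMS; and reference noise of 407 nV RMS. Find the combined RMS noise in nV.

473 nV

Uncorrelated sources add in power (mean-square): V_tot = √(ΣV_i²)
V_tot = √[(2.41×10⁻⁷)² + (4.07×10⁻⁷)²] = 4.73×10⁻⁷ V = 473 nV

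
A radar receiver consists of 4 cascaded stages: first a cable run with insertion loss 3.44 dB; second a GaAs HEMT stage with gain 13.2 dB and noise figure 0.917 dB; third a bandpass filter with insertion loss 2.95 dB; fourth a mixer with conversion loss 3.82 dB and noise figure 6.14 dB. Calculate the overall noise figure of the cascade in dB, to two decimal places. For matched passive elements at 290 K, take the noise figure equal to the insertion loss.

5.41 dB

Convert to linear (a loss of L dB is a gain of −L dB): F_i = 10^(NF_i/10), G_i = 10^(G_i,dB/10)
  Stage 1: F_1 = 10^(3.44/10) = 2.208, G_1 = 10^(−3.44/10) = 0.4529
  Stage 2: F_2 = 10^(0.917/10) = 1.235, G_2 = 10^(13.2/10) = 20.89
  Stage 3: F_3 = 10^(2.95/10) = 1.972, G_3 = 10^(−2.95/10) = 0.5070
  Stage 4: F_4 = 10^(6.14/10) = 4.111, G_4 = 10^(−3.82/10) = 0.4150
Friis cascade:
  F = 2.208 + (1.235 − 1)/0.4529 + (1.972 − 1)/9.462 + (4.111 − 1)/4.797 = 3.478
NF = 10 log₁₀(3.478) = 5.41 dB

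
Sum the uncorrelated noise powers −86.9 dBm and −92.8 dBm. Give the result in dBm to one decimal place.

Convert to linear, add, convert back:
P₁ = 2.04×10⁻¹² W, P₂ = 5.25×10⁻¹³ W
P_tot = 2.57×10⁻¹² W → 10 log₁₀(P_tot / 10⁻³) = −85.9 dBm

−85.9 dBm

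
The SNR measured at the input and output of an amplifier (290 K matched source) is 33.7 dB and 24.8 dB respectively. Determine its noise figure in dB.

NF (dB) = SNR_in(dB) − SNR_out(dB) when the source is at T₀
NF = 33.7 − 24.8 = 8.9 dB

8.9 dB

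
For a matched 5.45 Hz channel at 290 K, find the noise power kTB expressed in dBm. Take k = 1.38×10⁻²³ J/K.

P_n = kTB = 1.38×10⁻²³ × 290 × 5.45×10⁰ = 2.18×10⁻²⁰ W
In dBm: 10 log₁₀(2.18×10⁻²⁰ / 10⁻³) = −166.6 dBm

−166.6 dBm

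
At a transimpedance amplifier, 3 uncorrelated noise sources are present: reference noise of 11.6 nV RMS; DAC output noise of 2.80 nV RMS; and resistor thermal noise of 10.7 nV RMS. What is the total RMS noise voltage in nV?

Uncorrelated sources add in power (mean-square): V_tot = √(ΣV_i²)
V_tot = √[(1.16×10⁻⁸)² + (2.80×10⁻⁹)² + (1.07×10⁻⁸)²] = 1.60×10⁻⁸ V = 16.0 nV

16.0 nV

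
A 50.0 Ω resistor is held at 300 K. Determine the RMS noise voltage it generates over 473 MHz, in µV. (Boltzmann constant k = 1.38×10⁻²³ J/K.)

19.8 µV

V_n = √(4kTRB)
4kTRB = 4 × 1.38×10⁻²³ × 300 × 5.00×10¹ × 4.73×10⁸ = 3.92×10⁻¹⁰ V²
V_n = √(3.92×10⁻¹⁰) = 1.98×10⁻⁵ V = 19.8 µV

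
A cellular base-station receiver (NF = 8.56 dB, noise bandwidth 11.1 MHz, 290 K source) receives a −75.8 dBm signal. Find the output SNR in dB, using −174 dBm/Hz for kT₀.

19.2 dB

Noise floor: N = −174 + 10 log₁₀(B) + NF
10 log₁₀(1.11×10⁷) = 70.45 dB
N = −174 + 70.45 + 8.56 = −94.99 dBm
SNR = P_sig − N = −75.8 − (−94.99) = 19.19 dB → 19.2 dB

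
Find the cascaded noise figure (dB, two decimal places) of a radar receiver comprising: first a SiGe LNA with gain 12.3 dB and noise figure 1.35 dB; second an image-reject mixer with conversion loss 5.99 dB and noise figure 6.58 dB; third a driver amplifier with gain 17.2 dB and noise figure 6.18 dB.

3.64 dB

Convert to linear (a loss of L dB is a gain of −L dB): F_i = 10^(NF_i/10), G_i = 10^(G_i,dB/10)
  Stage 1: F_1 = 10^(1.35/10) = 1.365, G_1 = 10^(12.3/10) = 16.98
  Stage 2: F_2 = 10^(6.58/10) = 4.550, G_2 = 10^(−5.99/10) = 0.2518
  Stage 3: F_3 = 10^(6.18/10) = 4.150, G_3 = 10^(17.2/10) = 52.48
Friis cascade:
  F = 1.365 + (4.550 − 1)/16.98 + (4.150 − 1)/4.276 = 2.310
NF = 10 log₁₀(2.310) = 3.64 dB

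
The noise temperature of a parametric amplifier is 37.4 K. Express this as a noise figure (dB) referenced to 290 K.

F = 1 + T_e/T₀ = 1 + 37.4/290 = 1.12897
NF = 10 log₁₀(1.12897) = 0.527 dB

0.527 dB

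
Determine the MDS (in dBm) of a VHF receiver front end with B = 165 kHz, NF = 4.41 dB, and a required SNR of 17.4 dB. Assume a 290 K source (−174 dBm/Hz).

−100.0 dBm

Sensitivity = −174 + 10 log₁₀(B) + NF + SNR_min
= −174 + 52.17 + 4.41 + 17.4
= −100.02 dBm → −100.0 dBm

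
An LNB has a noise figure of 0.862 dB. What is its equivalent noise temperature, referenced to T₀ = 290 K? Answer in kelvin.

63.7 K

F = 10^(0.862/10) = 1.21955
T_e = (F − 1)·T₀ = (1.21955 − 1) × 290 = 63.7 K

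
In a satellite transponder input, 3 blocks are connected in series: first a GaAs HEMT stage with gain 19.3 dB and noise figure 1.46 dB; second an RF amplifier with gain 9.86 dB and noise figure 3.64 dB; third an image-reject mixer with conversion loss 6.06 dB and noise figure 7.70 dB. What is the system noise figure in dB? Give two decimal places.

1.53 dB

Convert to linear (a loss of L dB is a gain of −L dB): F_i = 10^(NF_i/10), G_i = 10^(G_i,dB/10)
  Stage 1: F_1 = 10^(1.46/10) = 1.400, G_1 = 10^(19.3/10) = 85.11
  Stage 2: F_2 = 10^(3.64/10) = 2.312, G_2 = 10^(9.86/10) = 9.683
  Stage 3: F_3 = 10^(7.70/10) = 5.888, G_3 = 10^(−6.06/10) = 0.2477
Friis cascade:
  F = 1.400 + (2.312 − 1)/85.11 + (5.888 − 1)/824.1 = 1.421
NF = 10 log₁₀(1.421) = 1.53 dB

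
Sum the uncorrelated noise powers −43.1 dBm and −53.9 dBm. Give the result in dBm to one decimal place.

Convert to linear, add, convert back:
P₁ = 4.90×10⁻⁸ W, P₂ = 4.07×10⁻⁹ W
P_tot = 5.31×10⁻⁸ W → 10 log₁₀(P_tot / 10⁻³) = −42.8 dBm

−42.8 dBm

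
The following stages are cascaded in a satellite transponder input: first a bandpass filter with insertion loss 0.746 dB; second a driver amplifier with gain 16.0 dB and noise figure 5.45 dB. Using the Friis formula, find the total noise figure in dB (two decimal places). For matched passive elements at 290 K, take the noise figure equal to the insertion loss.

Convert to linear (a loss of L dB is a gain of −L dB): F_i = 10^(NF_i/10), G_i = 10^(G_i,dB/10)
  Stage 1: F_1 = 10^(0.746/10) = 1.187, G_1 = 10^(−0.746/10) = 0.8422
  Stage 2: F_2 = 10^(5.45/10) = 3.508, G_2 = 10^(16.0/10) = 39.81
Friis cascade:
  F = 1.187 + (3.508 − 1)/0.8422 = 4.165
NF = 10 log₁₀(4.165) = 6.20 dB

6.20 dB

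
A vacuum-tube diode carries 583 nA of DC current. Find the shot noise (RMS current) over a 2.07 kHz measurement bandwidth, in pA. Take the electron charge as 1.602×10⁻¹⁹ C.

I_n = √(2qI·B)
2qI·B = 2 × 1.602×10⁻¹⁹ × 5.83×10⁻⁷ × 2.07×10³ = 3.87×10⁻²² A²
I_n = √(3.87×10⁻²²) = 1.97×10⁻¹¹ A = 19.7 pA

19.7 pA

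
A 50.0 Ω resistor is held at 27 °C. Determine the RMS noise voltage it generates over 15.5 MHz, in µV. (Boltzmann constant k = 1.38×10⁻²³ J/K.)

3.58 µV

T = 27 °C + 273.15 = 300.15 K
V_n = √(4kTRB)
4kTRB = 4 × 1.38×10⁻²³ × 300.15 × 5.00×10¹ × 1.55×10⁷ = 1.28×10⁻¹¹ V²
V_n = √(1.28×10⁻¹¹) = 3.58×10⁻⁶ V = 3.58 µV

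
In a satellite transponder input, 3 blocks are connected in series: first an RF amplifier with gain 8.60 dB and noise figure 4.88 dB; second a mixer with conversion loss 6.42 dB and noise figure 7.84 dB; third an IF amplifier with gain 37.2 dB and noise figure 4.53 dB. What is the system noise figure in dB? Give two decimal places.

Convert to linear (a loss of L dB is a gain of −L dB): F_i = 10^(NF_i/10), G_i = 10^(G_i,dB/10)
  Stage 1: F_1 = 10^(4.88/10) = 3.076, G_1 = 10^(8.60/10) = 7.244
  Stage 2: F_2 = 10^(7.84/10) = 6.081, G_2 = 10^(−6.42/10) = 0.2280
  Stage 3: F_3 = 10^(4.53/10) = 2.838, G_3 = 10^(37.2/10) = 5248
Friis cascade:
  F = 3.076 + (6.081 − 1)/7.244 + (2.838 − 1)/1.652 = 4.890
NF = 10 log₁₀(4.890) = 6.89 dB

6.89 dB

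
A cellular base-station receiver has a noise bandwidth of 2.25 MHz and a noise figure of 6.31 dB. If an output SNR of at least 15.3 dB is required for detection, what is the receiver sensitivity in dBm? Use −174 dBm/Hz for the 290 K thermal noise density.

−88.9 dBm

Sensitivity = −174 + 10 log₁₀(B) + NF + SNR_min
= −174 + 63.52 + 6.31 + 15.3
= −88.87 dBm → −88.9 dBm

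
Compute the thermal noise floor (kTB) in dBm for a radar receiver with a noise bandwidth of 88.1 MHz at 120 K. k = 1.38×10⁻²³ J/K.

P_n = kTB = 1.38×10⁻²³ × 120 × 8.81×10⁷ = 1.46×10⁻¹³ W
In dBm: 10 log₁₀(1.46×10⁻¹³ / 10⁻³) = −98.4 dBm

−98.4 dBm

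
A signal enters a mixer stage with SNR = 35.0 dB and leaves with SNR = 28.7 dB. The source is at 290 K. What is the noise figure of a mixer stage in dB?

NF (dB) = SNR_in(dB) − SNR_out(dB) when the source is at T₀
NF = 35.0 − 28.7 = 6.3 dB

6.3 dB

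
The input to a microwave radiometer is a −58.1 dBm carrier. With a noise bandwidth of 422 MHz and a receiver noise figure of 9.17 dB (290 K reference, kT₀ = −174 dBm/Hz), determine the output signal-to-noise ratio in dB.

20.5 dB

Noise floor: N = −174 + 10 log₁₀(B) + NF
10 log₁₀(4.22×10⁸) = 86.25 dB
N = −174 + 86.25 + 9.17 = −78.58 dBm
SNR = P_sig − N = −58.1 − (−78.58) = 20.48 dB → 20.5 dB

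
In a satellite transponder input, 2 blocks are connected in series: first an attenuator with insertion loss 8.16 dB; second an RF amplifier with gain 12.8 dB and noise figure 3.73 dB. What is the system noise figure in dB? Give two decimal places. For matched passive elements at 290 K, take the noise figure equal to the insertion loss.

11.89 dB

Convert to linear (a loss of L dB is a gain of −L dB): F_i = 10^(NF_i/10), G_i = 10^(G_i,dB/10)
  Stage 1: F_1 = 10^(8.16/10) = 6.546, G_1 = 10^(−8.16/10) = 0.1528
  Stage 2: F_2 = 10^(3.73/10) = 2.360, G_2 = 10^(12.8/10) = 19.05
Friis cascade:
  F = 6.546 + (2.360 − 1)/0.1528 = 15.45
NF = 10 log₁₀(15.45) = 11.89 dB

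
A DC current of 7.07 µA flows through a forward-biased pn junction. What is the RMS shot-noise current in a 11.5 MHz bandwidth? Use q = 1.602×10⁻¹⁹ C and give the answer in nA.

I_n = √(2qI·B)
2qI·B = 2 × 1.602×10⁻¹⁹ × 7.07×10⁻⁶ × 1.15×10⁷ = 2.61×10⁻¹⁷ A²
I_n = √(2.61×10⁻¹⁷) = 5.10×10⁻⁹ A = 5.10 nA

5.10 nA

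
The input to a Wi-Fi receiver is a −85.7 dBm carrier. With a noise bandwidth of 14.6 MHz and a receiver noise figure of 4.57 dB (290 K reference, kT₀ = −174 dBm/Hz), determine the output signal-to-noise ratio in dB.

Noise floor: N = −174 + 10 log₁₀(B) + NF
10 log₁₀(1.46×10⁷) = 71.64 dB
N = −174 + 71.64 + 4.57 = −97.79 dBm
SNR = P_sig − N = −85.7 − (−97.79) = 12.09 dB → 12.1 dB

12.1 dB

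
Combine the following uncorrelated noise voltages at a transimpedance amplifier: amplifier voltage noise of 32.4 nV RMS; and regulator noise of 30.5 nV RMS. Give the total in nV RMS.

44.5 nV

Uncorrelated sources add in power (mean-square): V_tot = √(ΣV_i²)
V_tot = √[(3.24×10⁻⁸)² + (3.05×10⁻⁸)²] = 4.45×10⁻⁸ V = 44.5 nV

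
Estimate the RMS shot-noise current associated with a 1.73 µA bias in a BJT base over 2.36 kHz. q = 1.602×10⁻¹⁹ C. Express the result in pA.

36.2 pA

I_n = √(2qI·B)
2qI·B = 2 × 1.602×10⁻¹⁹ × 1.73×10⁻⁶ × 2.36×10³ = 1.31×10⁻²¹ A²
I_n = √(1.31×10⁻²¹) = 3.62×10⁻¹¹ A = 36.2 pA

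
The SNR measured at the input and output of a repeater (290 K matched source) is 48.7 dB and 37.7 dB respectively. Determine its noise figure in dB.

11.0 dB

NF (dB) = SNR_in(dB) − SNR_out(dB) when the source is at T₀
NF = 48.7 − 37.7 = 11.0 dB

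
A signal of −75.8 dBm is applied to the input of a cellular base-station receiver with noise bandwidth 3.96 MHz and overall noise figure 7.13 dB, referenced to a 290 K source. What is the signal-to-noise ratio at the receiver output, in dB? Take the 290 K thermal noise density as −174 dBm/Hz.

25.1 dB

Noise floor: N = −174 + 10 log₁₀(B) + NF
10 log₁₀(3.96×10⁶) = 65.98 dB
N = −174 + 65.98 + 7.13 = −100.89 dBm
SNR = P_sig − N = −75.8 − (−100.89) = 25.09 dB → 25.1 dB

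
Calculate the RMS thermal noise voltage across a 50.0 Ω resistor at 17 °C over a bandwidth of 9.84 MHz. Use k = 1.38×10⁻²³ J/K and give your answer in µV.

2.81 µV

T = 17 °C + 273.15 = 290.15 K
V_n = √(4kTRB)
4kTRB = 4 × 1.38×10⁻²³ × 290.15 × 5.00×10¹ × 9.84×10⁶ = 7.88×10⁻¹² V²
V_n = √(7.88×10⁻¹²) = 2.81×10⁻⁶ V = 2.81 µV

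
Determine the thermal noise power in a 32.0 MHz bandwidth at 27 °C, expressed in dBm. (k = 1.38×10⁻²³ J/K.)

T = 27 °C + 273.15 = 300.15 K
P_n = kTB = 1.38×10⁻²³ × 300.15 × 3.20×10⁷ = 1.33×10⁻¹³ W
In dBm: 10 log₁₀(1.33×10⁻¹³ / 10⁻³) = −98.8 dBm

−98.8 dBm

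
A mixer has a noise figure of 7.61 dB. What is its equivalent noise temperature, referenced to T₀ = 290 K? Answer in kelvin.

1383 K

F = 10^(7.61/10) = 5.76766
T_e = (F − 1)·T₀ = (5.76766 − 1) × 290 = 1383 K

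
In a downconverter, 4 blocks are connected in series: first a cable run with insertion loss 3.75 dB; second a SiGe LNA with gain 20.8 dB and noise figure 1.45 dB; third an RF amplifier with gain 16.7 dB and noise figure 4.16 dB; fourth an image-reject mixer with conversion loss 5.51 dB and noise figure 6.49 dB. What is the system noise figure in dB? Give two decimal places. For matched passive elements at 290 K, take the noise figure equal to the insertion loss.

5.24 dB

Convert to linear (a loss of L dB is a gain of −L dB): F_i = 10^(NF_i/10), G_i = 10^(G_i,dB/10)
  Stage 1: F_1 = 10^(3.75/10) = 2.371, G_1 = 10^(−3.75/10) = 0.4217
  Stage 2: F_2 = 10^(1.45/10) = 1.396, G_2 = 10^(20.8/10) = 120.2
  Stage 3: F_3 = 10^(4.16/10) = 2.606, G_3 = 10^(16.7/10) = 46.77
  Stage 4: F_4 = 10^(6.49/10) = 4.457, G_4 = 10^(−5.51/10) = 0.2812
Friis cascade:
  F = 2.371 + (1.396 − 1)/0.4217 + (2.606 − 1)/50.70 + (4.457 − 1)/2371 = 3.344
NF = 10 log₁₀(3.344) = 5.24 dB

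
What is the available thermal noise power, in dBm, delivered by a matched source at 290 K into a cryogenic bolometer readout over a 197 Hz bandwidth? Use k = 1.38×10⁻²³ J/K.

−151.0 dBm

P_n = kTB = 1.38×10⁻²³ × 290 × 1.97×10² = 7.88×10⁻¹⁹ W
In dBm: 10 log₁₀(7.88×10⁻¹⁹ / 10⁻³) = −151.0 dBm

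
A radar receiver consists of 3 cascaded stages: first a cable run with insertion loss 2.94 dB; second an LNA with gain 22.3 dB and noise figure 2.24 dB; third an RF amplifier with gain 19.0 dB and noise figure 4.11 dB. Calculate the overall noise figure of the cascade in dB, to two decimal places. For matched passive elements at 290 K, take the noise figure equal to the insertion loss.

5.20 dB

Convert to linear (a loss of L dB is a gain of −L dB): F_i = 10^(NF_i/10), G_i = 10^(G_i,dB/10)
  Stage 1: F_1 = 10^(2.94/10) = 1.968, G_1 = 10^(−2.94/10) = 0.5082
  Stage 2: F_2 = 10^(2.24/10) = 1.675, G_2 = 10^(22.3/10) = 169.8
  Stage 3: F_3 = 10^(4.11/10) = 2.576, G_3 = 10^(19.0/10) = 79.43
Friis cascade:
  F = 1.968 + (1.675 − 1)/0.5082 + (2.576 − 1)/86.30 = 3.314
NF = 10 log₁₀(3.314) = 5.20 dB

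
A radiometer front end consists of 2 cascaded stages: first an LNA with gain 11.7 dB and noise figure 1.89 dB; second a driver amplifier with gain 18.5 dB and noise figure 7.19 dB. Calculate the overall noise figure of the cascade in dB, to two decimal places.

Convert to linear (a loss of L dB is a gain of −L dB): F_i = 10^(NF_i/10), G_i = 10^(G_i,dB/10)
  Stage 1: F_1 = 10^(1.89/10) = 1.545, G_1 = 10^(11.7/10) = 14.79
  Stage 2: F_2 = 10^(7.19/10) = 5.236, G_2 = 10^(18.5/10) = 70.79
Friis cascade:
  F = 1.545 + (5.236 − 1)/14.79 = 1.832
NF = 10 log₁₀(1.832) = 2.63 dB

2.63 dB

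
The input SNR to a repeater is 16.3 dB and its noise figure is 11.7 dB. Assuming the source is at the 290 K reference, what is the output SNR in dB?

By definition F = SNR_in/SNR_out, so in dB: SNR_out = SNR_in − NF
SNR_out = 16.3 − 11.7 = 4.6 dB

4.6 dB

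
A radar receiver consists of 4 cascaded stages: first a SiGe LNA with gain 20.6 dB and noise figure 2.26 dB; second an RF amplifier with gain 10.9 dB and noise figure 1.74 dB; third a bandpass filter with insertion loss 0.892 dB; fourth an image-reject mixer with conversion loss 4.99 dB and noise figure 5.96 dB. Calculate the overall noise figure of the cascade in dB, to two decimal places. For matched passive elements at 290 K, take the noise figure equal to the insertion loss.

2.28 dB

Convert to linear (a loss of L dB is a gain of −L dB): F_i = 10^(NF_i/10), G_i = 10^(G_i,dB/10)
  Stage 1: F_1 = 10^(2.26/10) = 1.683, G_1 = 10^(20.6/10) = 114.8
  Stage 2: F_2 = 10^(1.74/10) = 1.493, G_2 = 10^(10.9/10) = 12.30
  Stage 3: F_3 = 10^(0.892/10) = 1.228, G_3 = 10^(−0.892/10) = 0.8143
  Stage 4: F_4 = 10^(5.96/10) = 3.945, G_4 = 10^(−4.99/10) = 0.3170
Friis cascade:
  F = 1.683 + (1.493 − 1)/114.8 + (1.228 − 1)/1413 + (3.945 − 1)/1150 = 1.690
NF = 10 log₁₀(1.690) = 2.28 dB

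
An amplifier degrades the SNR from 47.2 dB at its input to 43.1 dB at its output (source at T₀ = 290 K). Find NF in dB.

4.1 dB

NF (dB) = SNR_in(dB) − SNR_out(dB) when the source is at T₀
NF = 47.2 − 43.1 = 4.1 dB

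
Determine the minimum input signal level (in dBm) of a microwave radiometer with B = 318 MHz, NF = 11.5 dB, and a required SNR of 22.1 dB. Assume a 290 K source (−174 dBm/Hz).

−55.4 dBm

Sensitivity = −174 + 10 log₁₀(B) + NF + SNR_min
= −174 + 85.02 + 11.5 + 22.1
= −55.38 dBm → −55.4 dBm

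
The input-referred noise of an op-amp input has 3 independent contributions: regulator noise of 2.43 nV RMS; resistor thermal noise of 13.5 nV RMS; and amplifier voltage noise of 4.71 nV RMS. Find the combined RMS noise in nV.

14.5 nV

Uncorrelated sources add in power (mean-square): V_tot = √(ΣV_i²)
V_tot = √[(2.43×10⁻⁹)² + (1.35×10⁻⁸)² + (4.71×10⁻⁹)²] = 1.45×10⁻⁸ V = 14.5 nV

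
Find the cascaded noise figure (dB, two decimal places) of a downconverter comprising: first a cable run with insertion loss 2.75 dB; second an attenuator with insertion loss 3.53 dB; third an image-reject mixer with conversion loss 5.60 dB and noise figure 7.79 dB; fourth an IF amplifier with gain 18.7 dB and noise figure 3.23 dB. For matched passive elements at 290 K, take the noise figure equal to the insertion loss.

Convert to linear (a loss of L dB is a gain of −L dB): F_i = 10^(NF_i/10), G_i = 10^(G_i,dB/10)
  Stage 1: F_1 = 10^(2.75/10) = 1.884, G_1 = 10^(−2.75/10) = 0.5309
  Stage 2: F_2 = 10^(3.53/10) = 2.254, G_2 = 10^(−3.53/10) = 0.4436
  Stage 3: F_3 = 10^(7.79/10) = 6.012, G_3 = 10^(−5.60/10) = 0.2754
  Stage 4: F_4 = 10^(3.23/10) = 2.104, G_4 = 10^(18.7/10) = 74.13
Friis cascade:
  F = 1.884 + (2.254 − 1)/0.5309 + (6.012 − 1)/0.2355 + (2.104 − 1)/0.06486 = 42.54
NF = 10 log₁₀(42.54) = 16.29 dB

16.29 dB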